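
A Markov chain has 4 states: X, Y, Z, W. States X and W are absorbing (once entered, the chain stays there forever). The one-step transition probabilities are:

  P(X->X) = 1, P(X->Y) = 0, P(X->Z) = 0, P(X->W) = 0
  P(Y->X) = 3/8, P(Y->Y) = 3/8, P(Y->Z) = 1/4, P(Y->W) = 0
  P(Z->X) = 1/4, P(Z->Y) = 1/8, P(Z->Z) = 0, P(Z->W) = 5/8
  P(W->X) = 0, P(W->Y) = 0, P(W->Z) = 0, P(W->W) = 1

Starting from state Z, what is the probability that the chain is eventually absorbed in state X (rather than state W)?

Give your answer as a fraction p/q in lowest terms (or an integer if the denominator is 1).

Answer: 13/38

Derivation:
Let a_i = P(absorbed in X | start in state i).
Boundary conditions: a_X = 1, a_W = 0.
For each transient state i, a_i = sum_j P(i->j) * a_j:
  a_Y = 3/8*a_X + 3/8*a_Y + 1/4*a_Z + 0*a_W
  a_Z = 1/4*a_X + 1/8*a_Y + 0*a_Z + 5/8*a_W

Substituting a_X = 1 and a_W = 0, rearrange to (I - Q) a = r where r[i] = P(i -> X):
  [5/8, -1/4] . (a_Y, a_Z) = 3/8
  [-1/8, 1] . (a_Y, a_Z) = 1/4

Solving yields:
  a_Y = 14/19
  a_Z = 13/38

Starting state is Z, so the absorption probability is a_Z = 13/38.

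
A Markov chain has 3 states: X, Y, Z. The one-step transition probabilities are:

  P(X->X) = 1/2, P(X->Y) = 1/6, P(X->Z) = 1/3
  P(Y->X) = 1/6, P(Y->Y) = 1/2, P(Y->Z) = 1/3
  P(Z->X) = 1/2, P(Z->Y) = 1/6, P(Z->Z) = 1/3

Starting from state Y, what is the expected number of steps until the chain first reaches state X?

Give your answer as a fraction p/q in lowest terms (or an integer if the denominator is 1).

Answer: 18/5

Derivation:
Let h_i = expected steps to first reach X from state i.
Boundary: h_X = 0.
First-step equations for the other states:
  h_Y = 1 + 1/6*h_X + 1/2*h_Y + 1/3*h_Z
  h_Z = 1 + 1/2*h_X + 1/6*h_Y + 1/3*h_Z

Substituting h_X = 0 and rearranging gives the linear system (I - Q) h = 1:
  [1/2, -1/3] . (h_Y, h_Z) = 1
  [-1/6, 2/3] . (h_Y, h_Z) = 1

Solving yields:
  h_Y = 18/5
  h_Z = 12/5

Starting state is Y, so the expected hitting time is h_Y = 18/5.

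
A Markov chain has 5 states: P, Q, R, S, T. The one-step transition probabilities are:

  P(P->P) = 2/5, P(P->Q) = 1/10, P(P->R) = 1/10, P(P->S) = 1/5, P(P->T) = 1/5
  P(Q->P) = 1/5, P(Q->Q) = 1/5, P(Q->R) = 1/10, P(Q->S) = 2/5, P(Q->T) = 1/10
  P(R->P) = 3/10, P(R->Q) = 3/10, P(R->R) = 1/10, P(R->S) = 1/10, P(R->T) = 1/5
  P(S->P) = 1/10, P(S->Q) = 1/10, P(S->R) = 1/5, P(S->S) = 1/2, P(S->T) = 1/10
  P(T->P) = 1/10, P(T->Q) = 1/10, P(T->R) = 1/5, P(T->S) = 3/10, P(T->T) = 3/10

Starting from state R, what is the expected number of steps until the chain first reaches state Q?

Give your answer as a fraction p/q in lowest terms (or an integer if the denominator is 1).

Answer: 130/21

Derivation:
Let h_i = expected steps to first reach Q from state i.
Boundary: h_Q = 0.
First-step equations for the other states:
  h_P = 1 + 2/5*h_P + 1/10*h_Q + 1/10*h_R + 1/5*h_S + 1/5*h_T
  h_R = 1 + 3/10*h_P + 3/10*h_Q + 1/10*h_R + 1/10*h_S + 1/5*h_T
  h_S = 1 + 1/10*h_P + 1/10*h_Q + 1/5*h_R + 1/2*h_S + 1/10*h_T
  h_T = 1 + 1/10*h_P + 1/10*h_Q + 1/5*h_R + 3/10*h_S + 3/10*h_T

Substituting h_Q = 0 and rearranging gives the linear system (I - Q) h = 1:
  [3/5, -1/10, -1/5, -1/5] . (h_P, h_R, h_S, h_T) = 1
  [-3/10, 9/10, -1/10, -1/5] . (h_P, h_R, h_S, h_T) = 1
  [-1/10, -1/5, 1/2, -1/10] . (h_P, h_R, h_S, h_T) = 1
  [-1/10, -1/5, -3/10, 7/10] . (h_P, h_R, h_S, h_T) = 1

Solving yields:
  h_P = 54/7
  h_R = 130/21
  h_S = 158/21
  h_T = 158/21

Starting state is R, so the expected hitting time is h_R = 130/21.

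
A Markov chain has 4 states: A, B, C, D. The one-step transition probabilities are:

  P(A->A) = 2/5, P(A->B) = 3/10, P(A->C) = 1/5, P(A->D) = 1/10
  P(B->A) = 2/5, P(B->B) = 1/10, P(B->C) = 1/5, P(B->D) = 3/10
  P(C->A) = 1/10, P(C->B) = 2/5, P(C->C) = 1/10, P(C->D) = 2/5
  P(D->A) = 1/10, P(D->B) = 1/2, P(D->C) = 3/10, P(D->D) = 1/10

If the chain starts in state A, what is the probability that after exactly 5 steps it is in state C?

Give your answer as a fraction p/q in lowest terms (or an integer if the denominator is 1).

Answer: 20213/100000

Derivation:
Computing P^5 by repeated multiplication:
P^1 =
  A: [2/5, 3/10, 1/5, 1/10]
  B: [2/5, 1/10, 1/5, 3/10]
  C: [1/10, 2/5, 1/10, 2/5]
  D: [1/10, 1/2, 3/10, 1/10]
P^2 =
  A: [31/100, 7/25, 19/100, 11/50]
  B: [1/4, 9/25, 21/100, 9/50]
  C: [1/4, 31/100, 23/100, 21/100]
  D: [7/25, 1/4, 9/50, 29/100]
P^3 =
  A: [277/1000, 307/1000, 203/1000, 213/1000]
  B: [283/1000, 57/200, 197/1000, 47/200]
  C: [67/250, 303/1000, 99/500, 231/1000]
  D: [259/1000, 163/500, 211/1000, 51/250]
P^4 =
  A: [172/625, 603/2000, 201/1000, 2223/10000]
  B: [169/625, 3097/10000, 1019/5000, 2161/10000]
  C: [2713/10000, 1527/5000, 2033/10000, 11/50]
  D: [551/2000, 2967/10000, 1993/10000, 457/2000]
P^5 =
  A: [27301/100000, 15213/50000, 20213/100000, 1103/5000]
  B: [27403/100000, 15083/50000, 20123/100000, 5577/25000]
  C: [27301/100000, 1213/4000, 20167/100000, 22207/100000]
  D: [13583/50000, 30629/100000, 5073/25000, 21913/100000]

(P^5)[A -> C] = 20213/100000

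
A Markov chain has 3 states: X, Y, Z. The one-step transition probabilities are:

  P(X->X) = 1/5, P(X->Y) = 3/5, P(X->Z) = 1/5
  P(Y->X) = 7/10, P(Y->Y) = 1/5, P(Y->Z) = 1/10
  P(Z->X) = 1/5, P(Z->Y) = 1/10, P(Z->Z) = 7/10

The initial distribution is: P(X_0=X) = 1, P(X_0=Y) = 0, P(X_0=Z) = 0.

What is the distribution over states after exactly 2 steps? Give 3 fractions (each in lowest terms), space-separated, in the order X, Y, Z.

Answer: 1/2 13/50 6/25

Derivation:
Propagating the distribution step by step (d_{t+1} = d_t * P):
d_0 = (X=1, Y=0, Z=0)
  d_1[X] = 1*1/5 + 0*7/10 + 0*1/5 = 1/5
  d_1[Y] = 1*3/5 + 0*1/5 + 0*1/10 = 3/5
  d_1[Z] = 1*1/5 + 0*1/10 + 0*7/10 = 1/5
d_1 = (X=1/5, Y=3/5, Z=1/5)
  d_2[X] = 1/5*1/5 + 3/5*7/10 + 1/5*1/5 = 1/2
  d_2[Y] = 1/5*3/5 + 3/5*1/5 + 1/5*1/10 = 13/50
  d_2[Z] = 1/5*1/5 + 3/5*1/10 + 1/5*7/10 = 6/25
d_2 = (X=1/2, Y=13/50, Z=6/25)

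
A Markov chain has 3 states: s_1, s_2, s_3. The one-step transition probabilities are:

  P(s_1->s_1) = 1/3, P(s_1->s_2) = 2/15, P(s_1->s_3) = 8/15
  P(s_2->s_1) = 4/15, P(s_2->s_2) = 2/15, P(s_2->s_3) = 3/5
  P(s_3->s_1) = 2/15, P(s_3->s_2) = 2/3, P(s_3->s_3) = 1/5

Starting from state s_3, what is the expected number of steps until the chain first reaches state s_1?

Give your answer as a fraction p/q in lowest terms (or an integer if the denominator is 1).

Let h_i = expected steps to first reach s_1 from state i.
Boundary: h_s_1 = 0.
First-step equations for the other states:
  h_s_2 = 1 + 4/15*h_s_1 + 2/15*h_s_2 + 3/5*h_s_3
  h_s_3 = 1 + 2/15*h_s_1 + 2/3*h_s_2 + 1/5*h_s_3

Substituting h_s_1 = 0 and rearranging gives the linear system (I - Q) h = 1:
  [13/15, -3/5] . (h_s_2, h_s_3) = 1
  [-2/3, 4/5] . (h_s_2, h_s_3) = 1

Solving yields:
  h_s_2 = 105/22
  h_s_3 = 115/22

Starting state is s_3, so the expected hitting time is h_s_3 = 115/22.

Answer: 115/22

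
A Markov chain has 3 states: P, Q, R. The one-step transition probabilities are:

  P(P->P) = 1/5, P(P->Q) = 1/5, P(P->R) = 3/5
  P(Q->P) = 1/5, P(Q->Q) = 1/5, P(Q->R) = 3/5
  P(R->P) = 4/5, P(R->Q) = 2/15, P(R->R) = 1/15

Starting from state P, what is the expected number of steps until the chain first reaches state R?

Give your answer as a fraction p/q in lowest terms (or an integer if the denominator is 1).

Answer: 5/3

Derivation:
Let h_i = expected steps to first reach R from state i.
Boundary: h_R = 0.
First-step equations for the other states:
  h_P = 1 + 1/5*h_P + 1/5*h_Q + 3/5*h_R
  h_Q = 1 + 1/5*h_P + 1/5*h_Q + 3/5*h_R

Substituting h_R = 0 and rearranging gives the linear system (I - Q) h = 1:
  [4/5, -1/5] . (h_P, h_Q) = 1
  [-1/5, 4/5] . (h_P, h_Q) = 1

Solving yields:
  h_P = 5/3
  h_Q = 5/3

Starting state is P, so the expected hitting time is h_P = 5/3.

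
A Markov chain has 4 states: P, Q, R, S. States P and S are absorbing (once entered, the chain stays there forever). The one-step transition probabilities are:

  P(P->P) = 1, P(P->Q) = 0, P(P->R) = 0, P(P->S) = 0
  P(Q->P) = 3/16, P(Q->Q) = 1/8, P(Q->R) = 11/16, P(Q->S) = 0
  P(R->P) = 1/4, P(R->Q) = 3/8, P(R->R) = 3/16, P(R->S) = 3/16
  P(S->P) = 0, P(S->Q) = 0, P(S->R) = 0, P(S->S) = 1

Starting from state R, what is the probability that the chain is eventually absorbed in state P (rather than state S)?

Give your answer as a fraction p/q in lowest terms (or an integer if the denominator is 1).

Let a_i = P(absorbed in P | start in state i).
Boundary conditions: a_P = 1, a_S = 0.
For each transient state i, a_i = sum_j P(i->j) * a_j:
  a_Q = 3/16*a_P + 1/8*a_Q + 11/16*a_R + 0*a_S
  a_R = 1/4*a_P + 3/8*a_Q + 3/16*a_R + 3/16*a_S

Substituting a_P = 1 and a_S = 0, rearrange to (I - Q) a = r where r[i] = P(i -> P):
  [7/8, -11/16] . (a_Q, a_R) = 3/16
  [-3/8, 13/16] . (a_Q, a_R) = 1/4

Solving yields:
  a_Q = 83/116
  a_R = 37/58

Starting state is R, so the absorption probability is a_R = 37/58.

Answer: 37/58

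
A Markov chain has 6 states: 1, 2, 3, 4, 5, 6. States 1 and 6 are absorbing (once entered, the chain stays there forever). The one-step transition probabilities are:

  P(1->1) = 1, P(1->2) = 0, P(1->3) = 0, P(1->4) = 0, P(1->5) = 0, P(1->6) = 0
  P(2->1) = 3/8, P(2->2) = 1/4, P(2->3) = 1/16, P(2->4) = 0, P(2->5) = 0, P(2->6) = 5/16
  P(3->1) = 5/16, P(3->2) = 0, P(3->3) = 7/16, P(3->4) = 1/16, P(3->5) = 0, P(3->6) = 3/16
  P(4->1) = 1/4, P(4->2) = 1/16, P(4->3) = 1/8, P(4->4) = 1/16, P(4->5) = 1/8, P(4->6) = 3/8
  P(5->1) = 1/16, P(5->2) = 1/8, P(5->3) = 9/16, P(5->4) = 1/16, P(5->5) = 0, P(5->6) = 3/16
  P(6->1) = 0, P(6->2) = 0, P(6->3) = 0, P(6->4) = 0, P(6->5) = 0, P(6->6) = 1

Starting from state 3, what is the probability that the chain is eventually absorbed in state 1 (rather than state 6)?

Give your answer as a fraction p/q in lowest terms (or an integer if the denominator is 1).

Answer: 3798/6271

Derivation:
Let a_i = P(absorbed in 1 | start in state i).
Boundary conditions: a_1 = 1, a_6 = 0.
For each transient state i, a_i = sum_j P(i->j) * a_j:
  a_2 = 3/8*a_1 + 1/4*a_2 + 1/16*a_3 + 0*a_4 + 0*a_5 + 5/16*a_6
  a_3 = 5/16*a_1 + 0*a_2 + 7/16*a_3 + 1/16*a_4 + 0*a_5 + 3/16*a_6
  a_4 = 1/4*a_1 + 1/16*a_2 + 1/8*a_3 + 1/16*a_4 + 1/8*a_5 + 3/8*a_6
  a_5 = 1/16*a_1 + 1/8*a_2 + 9/16*a_3 + 1/16*a_4 + 0*a_5 + 3/16*a_6

Substituting a_1 = 1 and a_6 = 0, rearrange to (I - Q) a = r where r[i] = P(i -> 1):
  [3/4, -1/16, 0, 0] . (a_2, a_3, a_4, a_5) = 3/8
  [0, 9/16, -1/16, 0] . (a_2, a_3, a_4, a_5) = 5/16
  [-1/16, -1/8, 15/16, -1/8] . (a_2, a_3, a_4, a_5) = 1/4
  [-1/8, -9/16, -1/16, 1] . (a_2, a_3, a_4, a_5) = 1/16

Solving yields:
  a_2 = 3452/6271
  a_3 = 3798/6271
  a_4 = 2827/6271
  a_5 = 6273/12542

Starting state is 3, so the absorption probability is a_3 = 3798/6271.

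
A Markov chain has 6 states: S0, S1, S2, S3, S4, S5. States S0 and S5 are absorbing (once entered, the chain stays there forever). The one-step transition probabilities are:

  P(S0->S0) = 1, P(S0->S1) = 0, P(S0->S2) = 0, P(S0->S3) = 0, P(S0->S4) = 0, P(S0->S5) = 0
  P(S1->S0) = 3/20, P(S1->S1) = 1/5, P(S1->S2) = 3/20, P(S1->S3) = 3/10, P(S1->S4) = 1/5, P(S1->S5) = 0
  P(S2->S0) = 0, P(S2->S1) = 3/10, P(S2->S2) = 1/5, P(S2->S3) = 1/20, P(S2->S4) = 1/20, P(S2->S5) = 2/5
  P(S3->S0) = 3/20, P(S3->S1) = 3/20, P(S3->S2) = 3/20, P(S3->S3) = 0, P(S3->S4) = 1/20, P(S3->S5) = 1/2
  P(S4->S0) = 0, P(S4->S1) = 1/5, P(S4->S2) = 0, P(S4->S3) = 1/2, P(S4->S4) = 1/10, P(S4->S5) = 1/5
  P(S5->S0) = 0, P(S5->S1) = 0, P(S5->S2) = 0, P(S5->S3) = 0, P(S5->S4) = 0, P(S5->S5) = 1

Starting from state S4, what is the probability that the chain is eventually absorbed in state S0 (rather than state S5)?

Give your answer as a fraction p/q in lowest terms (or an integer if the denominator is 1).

Answer: 1176/5513

Derivation:
Let a_i = P(absorbed in S0 | start in state i).
Boundary conditions: a_S0 = 1, a_S5 = 0.
For each transient state i, a_i = sum_j P(i->j) * a_j:
  a_S1 = 3/20*a_S0 + 1/5*a_S1 + 3/20*a_S2 + 3/10*a_S3 + 1/5*a_S4 + 0*a_S5
  a_S2 = 0*a_S0 + 3/10*a_S1 + 1/5*a_S2 + 1/20*a_S3 + 1/20*a_S4 + 2/5*a_S5
  a_S3 = 3/20*a_S0 + 3/20*a_S1 + 3/20*a_S2 + 0*a_S3 + 1/20*a_S4 + 1/2*a_S5
  a_S4 = 0*a_S0 + 1/5*a_S1 + 0*a_S2 + 1/2*a_S3 + 1/10*a_S4 + 1/5*a_S5

Substituting a_S0 = 1 and a_S5 = 0, rearrange to (I - Q) a = r where r[i] = P(i -> S0):
  [4/5, -3/20, -3/10, -1/5] . (a_S1, a_S2, a_S3, a_S4) = 3/20
  [-3/10, 4/5, -1/20, -1/20] . (a_S1, a_S2, a_S3, a_S4) = 0
  [-3/20, -3/20, 1, -1/20] . (a_S1, a_S2, a_S3, a_S4) = 3/20
  [-1/5, 0, -1/2, 9/10] . (a_S1, a_S2, a_S3, a_S4) = 0

Solving yields:
  a_S1 = 1992/5513
  a_S2 = 903/5513
  a_S3 = 1320/5513
  a_S4 = 1176/5513

Starting state is S4, so the absorption probability is a_S4 = 1176/5513.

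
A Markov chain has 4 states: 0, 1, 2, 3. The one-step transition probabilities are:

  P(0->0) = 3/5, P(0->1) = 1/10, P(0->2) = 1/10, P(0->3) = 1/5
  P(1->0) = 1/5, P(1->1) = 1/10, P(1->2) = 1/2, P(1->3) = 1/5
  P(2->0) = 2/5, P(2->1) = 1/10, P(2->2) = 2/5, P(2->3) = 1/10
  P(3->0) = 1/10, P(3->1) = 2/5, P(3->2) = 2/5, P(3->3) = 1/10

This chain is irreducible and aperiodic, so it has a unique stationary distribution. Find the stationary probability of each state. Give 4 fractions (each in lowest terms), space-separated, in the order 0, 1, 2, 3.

The stationary distribution satisfies pi = pi * P, i.e.:
  pi_0 = 3/5*pi_0 + 1/5*pi_1 + 2/5*pi_2 + 1/10*pi_3
  pi_1 = 1/10*pi_0 + 1/10*pi_1 + 1/10*pi_2 + 2/5*pi_3
  pi_2 = 1/10*pi_0 + 1/2*pi_1 + 2/5*pi_2 + 2/5*pi_3
  pi_3 = 1/5*pi_0 + 1/5*pi_1 + 1/10*pi_2 + 1/10*pi_3
with normalization: pi_0 + pi_1 + pi_2 + pi_3 = 1.

Using the first 3 balance equations plus normalization, the linear system A*pi = b is:
  [-2/5, 1/5, 2/5, 1/10] . pi = 0
  [1/10, -9/10, 1/10, 2/5] . pi = 0
  [1/10, 1/2, -3/5, 2/5] . pi = 0
  [1, 1, 1, 1] . pi = 1

Solving yields:
  pi_0 = 47/116
  pi_1 = 17/116
  pi_2 = 17/58
  pi_3 = 9/58

Verification (pi * P):
  47/116*3/5 + 17/116*1/5 + 17/58*2/5 + 9/58*1/10 = 47/116 = pi_0  (ok)
  47/116*1/10 + 17/116*1/10 + 17/58*1/10 + 9/58*2/5 = 17/116 = pi_1  (ok)
  47/116*1/10 + 17/116*1/2 + 17/58*2/5 + 9/58*2/5 = 17/58 = pi_2  (ok)
  47/116*1/5 + 17/116*1/5 + 17/58*1/10 + 9/58*1/10 = 9/58 = pi_3  (ok)

Answer: 47/116 17/116 17/58 9/58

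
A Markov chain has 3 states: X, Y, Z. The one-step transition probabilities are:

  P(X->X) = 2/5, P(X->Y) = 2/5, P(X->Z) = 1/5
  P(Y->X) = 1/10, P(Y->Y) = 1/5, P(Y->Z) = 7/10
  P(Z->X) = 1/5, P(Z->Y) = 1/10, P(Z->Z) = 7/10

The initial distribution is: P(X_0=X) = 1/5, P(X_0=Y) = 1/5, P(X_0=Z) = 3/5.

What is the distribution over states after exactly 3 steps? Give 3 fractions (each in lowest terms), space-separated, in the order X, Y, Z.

Answer: 567/2500 931/5000 587/1000

Derivation:
Propagating the distribution step by step (d_{t+1} = d_t * P):
d_0 = (X=1/5, Y=1/5, Z=3/5)
  d_1[X] = 1/5*2/5 + 1/5*1/10 + 3/5*1/5 = 11/50
  d_1[Y] = 1/5*2/5 + 1/5*1/5 + 3/5*1/10 = 9/50
  d_1[Z] = 1/5*1/5 + 1/5*7/10 + 3/5*7/10 = 3/5
d_1 = (X=11/50, Y=9/50, Z=3/5)
  d_2[X] = 11/50*2/5 + 9/50*1/10 + 3/5*1/5 = 113/500
  d_2[Y] = 11/50*2/5 + 9/50*1/5 + 3/5*1/10 = 23/125
  d_2[Z] = 11/50*1/5 + 9/50*7/10 + 3/5*7/10 = 59/100
d_2 = (X=113/500, Y=23/125, Z=59/100)
  d_3[X] = 113/500*2/5 + 23/125*1/10 + 59/100*1/5 = 567/2500
  d_3[Y] = 113/500*2/5 + 23/125*1/5 + 59/100*1/10 = 931/5000
  d_3[Z] = 113/500*1/5 + 23/125*7/10 + 59/100*7/10 = 587/1000
d_3 = (X=567/2500, Y=931/5000, Z=587/1000)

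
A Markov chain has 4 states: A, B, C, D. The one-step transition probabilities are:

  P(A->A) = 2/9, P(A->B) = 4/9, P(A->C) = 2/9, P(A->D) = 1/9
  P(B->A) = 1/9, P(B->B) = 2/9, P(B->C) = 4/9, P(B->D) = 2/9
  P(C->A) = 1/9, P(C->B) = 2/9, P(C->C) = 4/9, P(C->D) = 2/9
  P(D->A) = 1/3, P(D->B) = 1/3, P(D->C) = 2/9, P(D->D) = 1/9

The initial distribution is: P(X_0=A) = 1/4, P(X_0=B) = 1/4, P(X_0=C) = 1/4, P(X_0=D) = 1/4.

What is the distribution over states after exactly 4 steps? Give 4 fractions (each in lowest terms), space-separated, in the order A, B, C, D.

Propagating the distribution step by step (d_{t+1} = d_t * P):
d_0 = (A=1/4, B=1/4, C=1/4, D=1/4)
  d_1[A] = 1/4*2/9 + 1/4*1/9 + 1/4*1/9 + 1/4*1/3 = 7/36
  d_1[B] = 1/4*4/9 + 1/4*2/9 + 1/4*2/9 + 1/4*1/3 = 11/36
  d_1[C] = 1/4*2/9 + 1/4*4/9 + 1/4*4/9 + 1/4*2/9 = 1/3
  d_1[D] = 1/4*1/9 + 1/4*2/9 + 1/4*2/9 + 1/4*1/9 = 1/6
d_1 = (A=7/36, B=11/36, C=1/3, D=1/6)
  d_2[A] = 7/36*2/9 + 11/36*1/9 + 1/3*1/9 + 1/6*1/3 = 55/324
  d_2[B] = 7/36*4/9 + 11/36*2/9 + 1/3*2/9 + 1/6*1/3 = 23/81
  d_2[C] = 7/36*2/9 + 11/36*4/9 + 1/3*4/9 + 1/6*2/9 = 59/162
  d_2[D] = 7/36*1/9 + 11/36*2/9 + 1/3*2/9 + 1/6*1/9 = 59/324
d_2 = (A=55/324, B=23/81, C=59/162, D=59/324)
  d_3[A] = 55/324*2/9 + 23/81*1/9 + 59/162*1/9 + 59/324*1/3 = 497/2916
  d_3[B] = 55/324*4/9 + 23/81*2/9 + 59/162*2/9 + 59/324*1/3 = 817/2916
  d_3[C] = 55/324*2/9 + 23/81*4/9 + 59/162*4/9 + 59/324*2/9 = 89/243
  d_3[D] = 55/324*1/9 + 23/81*2/9 + 59/162*2/9 + 59/324*1/9 = 89/486
d_3 = (A=497/2916, B=817/2916, C=89/243, D=89/486)
  d_4[A] = 497/2916*2/9 + 817/2916*1/9 + 89/243*1/9 + 89/486*1/3 = 4481/26244
  d_4[B] = 497/2916*4/9 + 817/2916*2/9 + 89/243*2/9 + 89/486*1/3 = 1840/6561
  d_4[C] = 497/2916*2/9 + 817/2916*4/9 + 89/243*4/9 + 89/486*2/9 = 4801/13122
  d_4[D] = 497/2916*1/9 + 817/2916*2/9 + 89/243*2/9 + 89/486*1/9 = 4801/26244
d_4 = (A=4481/26244, B=1840/6561, C=4801/13122, D=4801/26244)

Answer: 4481/26244 1840/6561 4801/13122 4801/26244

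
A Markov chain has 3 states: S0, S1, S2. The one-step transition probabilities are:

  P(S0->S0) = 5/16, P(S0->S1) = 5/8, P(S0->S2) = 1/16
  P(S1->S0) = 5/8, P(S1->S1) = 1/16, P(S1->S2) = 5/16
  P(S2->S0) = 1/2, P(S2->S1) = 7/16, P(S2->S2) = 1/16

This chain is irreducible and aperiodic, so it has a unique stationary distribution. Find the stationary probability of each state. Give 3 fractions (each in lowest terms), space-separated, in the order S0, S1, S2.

The stationary distribution satisfies pi = pi * P, i.e.:
  pi_S0 = 5/16*pi_S0 + 5/8*pi_S1 + 1/2*pi_S2
  pi_S1 = 5/8*pi_S0 + 1/16*pi_S1 + 7/16*pi_S2
  pi_S2 = 1/16*pi_S0 + 5/16*pi_S1 + 1/16*pi_S2
with normalization: pi_S0 + pi_S1 + pi_S2 = 1.

Using the first 2 balance equations plus normalization, the linear system A*pi = b is:
  [-11/16, 5/8, 1/2] . pi = 0
  [5/8, -15/16, 7/16] . pi = 0
  [1, 1, 1] . pi = 1

Solving yields:
  pi_S0 = 95/206
  pi_S1 = 157/412
  pi_S2 = 65/412

Verification (pi * P):
  95/206*5/16 + 157/412*5/8 + 65/412*1/2 = 95/206 = pi_S0  (ok)
  95/206*5/8 + 157/412*1/16 + 65/412*7/16 = 157/412 = pi_S1  (ok)
  95/206*1/16 + 157/412*5/16 + 65/412*1/16 = 65/412 = pi_S2  (ok)

Answer: 95/206 157/412 65/412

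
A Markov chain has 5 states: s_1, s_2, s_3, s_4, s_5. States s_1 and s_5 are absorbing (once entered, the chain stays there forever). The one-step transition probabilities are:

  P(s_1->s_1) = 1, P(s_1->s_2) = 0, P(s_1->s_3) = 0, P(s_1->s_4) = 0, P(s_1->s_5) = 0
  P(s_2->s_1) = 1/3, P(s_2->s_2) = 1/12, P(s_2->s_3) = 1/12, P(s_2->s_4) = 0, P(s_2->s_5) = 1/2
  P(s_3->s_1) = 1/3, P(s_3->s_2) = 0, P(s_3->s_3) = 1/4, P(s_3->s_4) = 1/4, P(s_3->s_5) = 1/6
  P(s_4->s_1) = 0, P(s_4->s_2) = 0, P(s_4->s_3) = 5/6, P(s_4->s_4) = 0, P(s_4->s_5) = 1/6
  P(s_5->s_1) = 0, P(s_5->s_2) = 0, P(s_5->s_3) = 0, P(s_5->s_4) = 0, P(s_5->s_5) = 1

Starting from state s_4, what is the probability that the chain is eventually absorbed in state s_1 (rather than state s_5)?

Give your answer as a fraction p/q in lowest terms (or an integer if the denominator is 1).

Answer: 20/39

Derivation:
Let a_i = P(absorbed in s_1 | start in state i).
Boundary conditions: a_s_1 = 1, a_s_5 = 0.
For each transient state i, a_i = sum_j P(i->j) * a_j:
  a_s_2 = 1/3*a_s_1 + 1/12*a_s_2 + 1/12*a_s_3 + 0*a_s_4 + 1/2*a_s_5
  a_s_3 = 1/3*a_s_1 + 0*a_s_2 + 1/4*a_s_3 + 1/4*a_s_4 + 1/6*a_s_5
  a_s_4 = 0*a_s_1 + 0*a_s_2 + 5/6*a_s_3 + 0*a_s_4 + 1/6*a_s_5

Substituting a_s_1 = 1 and a_s_5 = 0, rearrange to (I - Q) a = r where r[i] = P(i -> s_1):
  [11/12, -1/12, 0] . (a_s_2, a_s_3, a_s_4) = 1/3
  [0, 3/4, -1/4] . (a_s_2, a_s_3, a_s_4) = 1/3
  [0, -5/6, 1] . (a_s_2, a_s_3, a_s_4) = 0

Solving yields:
  a_s_2 = 60/143
  a_s_3 = 8/13
  a_s_4 = 20/39

Starting state is s_4, so the absorption probability is a_s_4 = 20/39.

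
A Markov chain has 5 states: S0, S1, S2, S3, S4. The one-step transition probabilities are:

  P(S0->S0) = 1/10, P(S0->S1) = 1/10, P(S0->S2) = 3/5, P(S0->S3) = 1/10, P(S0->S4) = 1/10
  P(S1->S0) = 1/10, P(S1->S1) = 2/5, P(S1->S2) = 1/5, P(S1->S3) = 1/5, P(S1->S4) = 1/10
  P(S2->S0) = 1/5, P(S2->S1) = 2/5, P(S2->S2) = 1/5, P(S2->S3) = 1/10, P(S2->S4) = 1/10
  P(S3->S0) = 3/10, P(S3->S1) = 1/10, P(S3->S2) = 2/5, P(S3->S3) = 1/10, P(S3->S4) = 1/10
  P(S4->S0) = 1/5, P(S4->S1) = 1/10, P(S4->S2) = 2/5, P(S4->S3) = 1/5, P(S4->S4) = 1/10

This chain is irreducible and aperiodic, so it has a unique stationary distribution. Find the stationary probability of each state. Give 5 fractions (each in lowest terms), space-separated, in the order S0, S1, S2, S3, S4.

The stationary distribution satisfies pi = pi * P, i.e.:
  pi_S0 = 1/10*pi_S0 + 1/10*pi_S1 + 1/5*pi_S2 + 3/10*pi_S3 + 1/5*pi_S4
  pi_S1 = 1/10*pi_S0 + 2/5*pi_S1 + 2/5*pi_S2 + 1/10*pi_S3 + 1/10*pi_S4
  pi_S2 = 3/5*pi_S0 + 1/5*pi_S1 + 1/5*pi_S2 + 2/5*pi_S3 + 2/5*pi_S4
  pi_S3 = 1/10*pi_S0 + 1/5*pi_S1 + 1/10*pi_S2 + 1/10*pi_S3 + 1/5*pi_S4
  pi_S4 = 1/10*pi_S0 + 1/10*pi_S1 + 1/10*pi_S2 + 1/10*pi_S3 + 1/10*pi_S4
with normalization: pi_S0 + pi_S1 + pi_S2 + pi_S3 + pi_S4 = 1.

Using the first 4 balance equations plus normalization, the linear system A*pi = b is:
  [-9/10, 1/10, 1/5, 3/10, 1/5] . pi = 0
  [1/10, -3/5, 2/5, 1/10, 1/10] . pi = 0
  [3/5, 1/5, -4/5, 2/5, 2/5] . pi = 0
  [1/10, 1/5, 1/10, -9/10, 1/5] . pi = 0
  [1, 1, 1, 1, 1] . pi = 1

Solving yields:
  pi_S0 = 187/1106
  pi_S1 = 1537/5530
  pi_S2 = 249/790
  pi_S3 = 381/2765
  pi_S4 = 1/10

Verification (pi * P):
  187/1106*1/10 + 1537/5530*1/10 + 249/790*1/5 + 381/2765*3/10 + 1/10*1/5 = 187/1106 = pi_S0  (ok)
  187/1106*1/10 + 1537/5530*2/5 + 249/790*2/5 + 381/2765*1/10 + 1/10*1/10 = 1537/5530 = pi_S1  (ok)
  187/1106*3/5 + 1537/5530*1/5 + 249/790*1/5 + 381/2765*2/5 + 1/10*2/5 = 249/790 = pi_S2  (ok)
  187/1106*1/10 + 1537/5530*1/5 + 249/790*1/10 + 381/2765*1/10 + 1/10*1/5 = 381/2765 = pi_S3  (ok)
  187/1106*1/10 + 1537/5530*1/10 + 249/790*1/10 + 381/2765*1/10 + 1/10*1/10 = 1/10 = pi_S4  (ok)

Answer: 187/1106 1537/5530 249/790 381/2765 1/10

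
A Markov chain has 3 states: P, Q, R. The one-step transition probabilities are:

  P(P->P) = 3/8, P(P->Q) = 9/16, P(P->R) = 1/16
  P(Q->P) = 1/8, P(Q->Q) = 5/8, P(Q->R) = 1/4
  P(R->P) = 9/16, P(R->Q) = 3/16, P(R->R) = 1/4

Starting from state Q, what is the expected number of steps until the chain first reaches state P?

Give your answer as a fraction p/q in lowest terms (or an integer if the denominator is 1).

Answer: 64/15

Derivation:
Let h_i = expected steps to first reach P from state i.
Boundary: h_P = 0.
First-step equations for the other states:
  h_Q = 1 + 1/8*h_P + 5/8*h_Q + 1/4*h_R
  h_R = 1 + 9/16*h_P + 3/16*h_Q + 1/4*h_R

Substituting h_P = 0 and rearranging gives the linear system (I - Q) h = 1:
  [3/8, -1/4] . (h_Q, h_R) = 1
  [-3/16, 3/4] . (h_Q, h_R) = 1

Solving yields:
  h_Q = 64/15
  h_R = 12/5

Starting state is Q, so the expected hitting time is h_Q = 64/15.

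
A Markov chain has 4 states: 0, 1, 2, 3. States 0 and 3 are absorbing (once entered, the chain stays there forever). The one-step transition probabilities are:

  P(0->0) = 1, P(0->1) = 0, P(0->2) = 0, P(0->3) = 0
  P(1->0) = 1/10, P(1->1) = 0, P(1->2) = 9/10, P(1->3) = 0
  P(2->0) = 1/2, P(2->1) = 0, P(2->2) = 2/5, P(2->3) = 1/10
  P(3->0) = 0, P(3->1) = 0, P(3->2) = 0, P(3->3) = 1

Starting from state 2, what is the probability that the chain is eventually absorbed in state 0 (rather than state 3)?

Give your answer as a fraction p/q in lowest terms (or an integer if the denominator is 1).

Answer: 5/6

Derivation:
Let a_i = P(absorbed in 0 | start in state i).
Boundary conditions: a_0 = 1, a_3 = 0.
For each transient state i, a_i = sum_j P(i->j) * a_j:
  a_1 = 1/10*a_0 + 0*a_1 + 9/10*a_2 + 0*a_3
  a_2 = 1/2*a_0 + 0*a_1 + 2/5*a_2 + 1/10*a_3

Substituting a_0 = 1 and a_3 = 0, rearrange to (I - Q) a = r where r[i] = P(i -> 0):
  [1, -9/10] . (a_1, a_2) = 1/10
  [0, 3/5] . (a_1, a_2) = 1/2

Solving yields:
  a_1 = 17/20
  a_2 = 5/6

Starting state is 2, so the absorption probability is a_2 = 5/6.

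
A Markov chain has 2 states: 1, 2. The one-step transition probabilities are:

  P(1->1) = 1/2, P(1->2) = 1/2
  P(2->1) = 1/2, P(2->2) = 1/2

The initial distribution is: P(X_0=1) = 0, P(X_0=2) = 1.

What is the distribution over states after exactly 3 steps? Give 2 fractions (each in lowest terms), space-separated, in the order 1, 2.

Answer: 1/2 1/2

Derivation:
Propagating the distribution step by step (d_{t+1} = d_t * P):
d_0 = (1=0, 2=1)
  d_1[1] = 0*1/2 + 1*1/2 = 1/2
  d_1[2] = 0*1/2 + 1*1/2 = 1/2
d_1 = (1=1/2, 2=1/2)
  d_2[1] = 1/2*1/2 + 1/2*1/2 = 1/2
  d_2[2] = 1/2*1/2 + 1/2*1/2 = 1/2
d_2 = (1=1/2, 2=1/2)
  d_3[1] = 1/2*1/2 + 1/2*1/2 = 1/2
  d_3[2] = 1/2*1/2 + 1/2*1/2 = 1/2
d_3 = (1=1/2, 2=1/2)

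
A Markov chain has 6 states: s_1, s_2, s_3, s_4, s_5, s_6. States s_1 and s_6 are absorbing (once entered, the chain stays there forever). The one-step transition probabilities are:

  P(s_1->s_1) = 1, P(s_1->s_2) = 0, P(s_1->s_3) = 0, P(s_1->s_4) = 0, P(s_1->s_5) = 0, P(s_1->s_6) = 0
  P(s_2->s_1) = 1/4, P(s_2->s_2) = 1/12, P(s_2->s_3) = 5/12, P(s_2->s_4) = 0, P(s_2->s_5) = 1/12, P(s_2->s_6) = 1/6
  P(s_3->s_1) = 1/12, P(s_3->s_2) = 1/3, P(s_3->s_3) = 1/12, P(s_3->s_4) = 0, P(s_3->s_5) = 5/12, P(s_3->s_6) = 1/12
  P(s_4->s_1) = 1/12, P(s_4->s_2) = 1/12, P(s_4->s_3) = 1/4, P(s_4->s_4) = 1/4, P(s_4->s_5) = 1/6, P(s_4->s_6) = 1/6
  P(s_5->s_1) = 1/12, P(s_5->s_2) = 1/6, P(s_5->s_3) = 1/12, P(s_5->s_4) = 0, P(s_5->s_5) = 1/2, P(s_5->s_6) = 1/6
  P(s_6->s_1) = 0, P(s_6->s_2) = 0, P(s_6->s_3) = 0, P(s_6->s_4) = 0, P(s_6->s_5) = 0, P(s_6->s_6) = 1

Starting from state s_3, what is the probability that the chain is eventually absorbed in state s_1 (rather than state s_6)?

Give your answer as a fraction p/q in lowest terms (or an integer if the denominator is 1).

Let a_i = P(absorbed in s_1 | start in state i).
Boundary conditions: a_s_1 = 1, a_s_6 = 0.
For each transient state i, a_i = sum_j P(i->j) * a_j:
  a_s_2 = 1/4*a_s_1 + 1/12*a_s_2 + 5/12*a_s_3 + 0*a_s_4 + 1/12*a_s_5 + 1/6*a_s_6
  a_s_3 = 1/12*a_s_1 + 1/3*a_s_2 + 1/12*a_s_3 + 0*a_s_4 + 5/12*a_s_5 + 1/12*a_s_6
  a_s_4 = 1/12*a_s_1 + 1/12*a_s_2 + 1/4*a_s_3 + 1/4*a_s_4 + 1/6*a_s_5 + 1/6*a_s_6
  a_s_5 = 1/12*a_s_1 + 1/6*a_s_2 + 1/12*a_s_3 + 0*a_s_4 + 1/2*a_s_5 + 1/6*a_s_6

Substituting a_s_1 = 1 and a_s_6 = 0, rearrange to (I - Q) a = r where r[i] = P(i -> s_1):
  [11/12, -5/12, 0, -1/12] . (a_s_2, a_s_3, a_s_4, a_s_5) = 1/4
  [-1/3, 11/12, 0, -5/12] . (a_s_2, a_s_3, a_s_4, a_s_5) = 1/12
  [-1/12, -1/4, 3/4, -1/6] . (a_s_2, a_s_3, a_s_4, a_s_5) = 1/12
  [-1/6, -1/12, 0, 1/2] . (a_s_2, a_s_3, a_s_4, a_s_5) = 1/12

Solving yields:
  a_s_2 = 10/19
  a_s_3 = 9/19
  a_s_4 = 8/19
  a_s_5 = 8/19

Starting state is s_3, so the absorption probability is a_s_3 = 9/19.

Answer: 9/19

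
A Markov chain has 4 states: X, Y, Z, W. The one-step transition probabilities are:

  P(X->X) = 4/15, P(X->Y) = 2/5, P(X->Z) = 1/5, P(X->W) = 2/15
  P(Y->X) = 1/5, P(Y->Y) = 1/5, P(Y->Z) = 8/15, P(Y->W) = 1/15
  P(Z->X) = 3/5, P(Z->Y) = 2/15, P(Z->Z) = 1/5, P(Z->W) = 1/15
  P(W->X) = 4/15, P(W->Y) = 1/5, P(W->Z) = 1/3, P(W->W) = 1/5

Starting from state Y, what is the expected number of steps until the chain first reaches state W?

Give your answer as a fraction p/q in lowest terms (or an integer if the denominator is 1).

Answer: 2325/209

Derivation:
Let h_i = expected steps to first reach W from state i.
Boundary: h_W = 0.
First-step equations for the other states:
  h_X = 1 + 4/15*h_X + 2/5*h_Y + 1/5*h_Z + 2/15*h_W
  h_Y = 1 + 1/5*h_X + 1/5*h_Y + 8/15*h_Z + 1/15*h_W
  h_Z = 1 + 3/5*h_X + 2/15*h_Y + 1/5*h_Z + 1/15*h_W

Substituting h_W = 0 and rearranging gives the linear system (I - Q) h = 1:
  [11/15, -2/5, -1/5] . (h_X, h_Y, h_Z) = 1
  [-1/5, 4/5, -8/15] . (h_X, h_Y, h_Z) = 1
  [-3/5, -2/15, 4/5] . (h_X, h_Y, h_Z) = 1

Solving yields:
  h_X = 2175/209
  h_Y = 2325/209
  h_Z = 120/11

Starting state is Y, so the expected hitting time is h_Y = 2325/209.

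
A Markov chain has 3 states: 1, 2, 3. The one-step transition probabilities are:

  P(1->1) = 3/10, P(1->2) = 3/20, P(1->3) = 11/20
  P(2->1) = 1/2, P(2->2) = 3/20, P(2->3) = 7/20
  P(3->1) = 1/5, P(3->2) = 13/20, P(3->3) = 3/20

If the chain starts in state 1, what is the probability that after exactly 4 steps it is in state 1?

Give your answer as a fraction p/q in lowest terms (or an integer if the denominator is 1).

Answer: 651/2000

Derivation:
Computing P^4 by repeated multiplication:
P^1 =
  1: [3/10, 3/20, 11/20]
  2: [1/2, 3/20, 7/20]
  3: [1/5, 13/20, 3/20]
P^2 =
  1: [11/40, 17/40, 3/10]
  2: [59/200, 13/40, 19/50]
  3: [83/200, 9/40, 9/25]
P^3 =
  1: [71/200, 3/10, 69/200]
  2: [327/1000, 17/50, 333/1000]
  3: [309/1000, 33/100, 361/1000]
P^4 =
  1: [651/2000, 129/400, 44/125]
  2: [3347/10000, 633/2000, 218/625]
  3: [3299/10000, 661/2000, 849/2500]

(P^4)[1 -> 1] = 651/2000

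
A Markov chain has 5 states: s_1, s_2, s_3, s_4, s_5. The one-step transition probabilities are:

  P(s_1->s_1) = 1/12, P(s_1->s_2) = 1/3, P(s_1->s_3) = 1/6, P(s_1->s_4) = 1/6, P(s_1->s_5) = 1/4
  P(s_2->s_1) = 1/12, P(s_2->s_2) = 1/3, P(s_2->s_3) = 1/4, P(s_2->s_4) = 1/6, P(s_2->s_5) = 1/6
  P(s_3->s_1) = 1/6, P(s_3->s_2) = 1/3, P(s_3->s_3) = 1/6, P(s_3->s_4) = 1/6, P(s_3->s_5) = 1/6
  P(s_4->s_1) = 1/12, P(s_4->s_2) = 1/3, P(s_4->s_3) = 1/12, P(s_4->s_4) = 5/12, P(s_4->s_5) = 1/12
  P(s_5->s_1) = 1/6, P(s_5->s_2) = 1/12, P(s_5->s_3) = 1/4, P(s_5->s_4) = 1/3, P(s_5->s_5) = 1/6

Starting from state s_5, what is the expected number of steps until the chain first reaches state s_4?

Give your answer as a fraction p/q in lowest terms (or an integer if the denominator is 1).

Let h_i = expected steps to first reach s_4 from state i.
Boundary: h_s_4 = 0.
First-step equations for the other states:
  h_s_1 = 1 + 1/12*h_s_1 + 1/3*h_s_2 + 1/6*h_s_3 + 1/6*h_s_4 + 1/4*h_s_5
  h_s_2 = 1 + 1/12*h_s_1 + 1/3*h_s_2 + 1/4*h_s_3 + 1/6*h_s_4 + 1/6*h_s_5
  h_s_3 = 1 + 1/6*h_s_1 + 1/3*h_s_2 + 1/6*h_s_3 + 1/6*h_s_4 + 1/6*h_s_5
  h_s_5 = 1 + 1/6*h_s_1 + 1/12*h_s_2 + 1/4*h_s_3 + 1/3*h_s_4 + 1/6*h_s_5

Substituting h_s_4 = 0 and rearranging gives the linear system (I - Q) h = 1:
  [11/12, -1/3, -1/6, -1/4] . (h_s_1, h_s_2, h_s_3, h_s_5) = 1
  [-1/12, 2/3, -1/4, -1/6] . (h_s_1, h_s_2, h_s_3, h_s_5) = 1
  [-1/6, -1/3, 5/6, -1/6] . (h_s_1, h_s_2, h_s_3, h_s_5) = 1
  [-1/6, -1/12, -1/4, 5/6] . (h_s_1, h_s_2, h_s_3, h_s_5) = 1

Solving yields:
  h_s_1 = 11070/2201
  h_s_2 = 11226/2201
  h_s_3 = 11214/2201
  h_s_5 = 9342/2201

Starting state is s_5, so the expected hitting time is h_s_5 = 9342/2201.

Answer: 9342/2201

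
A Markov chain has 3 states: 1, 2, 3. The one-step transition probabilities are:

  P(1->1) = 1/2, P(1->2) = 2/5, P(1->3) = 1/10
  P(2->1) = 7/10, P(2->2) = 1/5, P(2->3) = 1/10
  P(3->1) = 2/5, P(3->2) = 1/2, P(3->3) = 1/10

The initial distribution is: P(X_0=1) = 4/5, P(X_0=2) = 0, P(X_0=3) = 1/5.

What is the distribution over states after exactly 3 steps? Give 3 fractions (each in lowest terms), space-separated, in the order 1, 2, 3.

Answer: 347/625 431/1250 1/10

Derivation:
Propagating the distribution step by step (d_{t+1} = d_t * P):
d_0 = (1=4/5, 2=0, 3=1/5)
  d_1[1] = 4/5*1/2 + 0*7/10 + 1/5*2/5 = 12/25
  d_1[2] = 4/5*2/5 + 0*1/5 + 1/5*1/2 = 21/50
  d_1[3] = 4/5*1/10 + 0*1/10 + 1/5*1/10 = 1/10
d_1 = (1=12/25, 2=21/50, 3=1/10)
  d_2[1] = 12/25*1/2 + 21/50*7/10 + 1/10*2/5 = 287/500
  d_2[2] = 12/25*2/5 + 21/50*1/5 + 1/10*1/2 = 163/500
  d_2[3] = 12/25*1/10 + 21/50*1/10 + 1/10*1/10 = 1/10
d_2 = (1=287/500, 2=163/500, 3=1/10)
  d_3[1] = 287/500*1/2 + 163/500*7/10 + 1/10*2/5 = 347/625
  d_3[2] = 287/500*2/5 + 163/500*1/5 + 1/10*1/2 = 431/1250
  d_3[3] = 287/500*1/10 + 163/500*1/10 + 1/10*1/10 = 1/10
d_3 = (1=347/625, 2=431/1250, 3=1/10)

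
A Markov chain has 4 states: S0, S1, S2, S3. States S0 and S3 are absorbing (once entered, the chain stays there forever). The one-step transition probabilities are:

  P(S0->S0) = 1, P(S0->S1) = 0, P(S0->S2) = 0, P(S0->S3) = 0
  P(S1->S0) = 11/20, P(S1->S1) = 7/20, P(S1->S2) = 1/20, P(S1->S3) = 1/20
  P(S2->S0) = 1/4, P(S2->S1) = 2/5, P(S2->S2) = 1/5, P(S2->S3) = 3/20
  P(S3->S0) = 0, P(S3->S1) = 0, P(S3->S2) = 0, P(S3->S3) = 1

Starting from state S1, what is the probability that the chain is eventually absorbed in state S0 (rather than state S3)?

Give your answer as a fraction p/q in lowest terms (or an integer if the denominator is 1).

Let a_i = P(absorbed in S0 | start in state i).
Boundary conditions: a_S0 = 1, a_S3 = 0.
For each transient state i, a_i = sum_j P(i->j) * a_j:
  a_S1 = 11/20*a_S0 + 7/20*a_S1 + 1/20*a_S2 + 1/20*a_S3
  a_S2 = 1/4*a_S0 + 2/5*a_S1 + 1/5*a_S2 + 3/20*a_S3

Substituting a_S0 = 1 and a_S3 = 0, rearrange to (I - Q) a = r where r[i] = P(i -> S0):
  [13/20, -1/20] . (a_S1, a_S2) = 11/20
  [-2/5, 4/5] . (a_S1, a_S2) = 1/4

Solving yields:
  a_S1 = 181/200
  a_S2 = 153/200

Starting state is S1, so the absorption probability is a_S1 = 181/200.

Answer: 181/200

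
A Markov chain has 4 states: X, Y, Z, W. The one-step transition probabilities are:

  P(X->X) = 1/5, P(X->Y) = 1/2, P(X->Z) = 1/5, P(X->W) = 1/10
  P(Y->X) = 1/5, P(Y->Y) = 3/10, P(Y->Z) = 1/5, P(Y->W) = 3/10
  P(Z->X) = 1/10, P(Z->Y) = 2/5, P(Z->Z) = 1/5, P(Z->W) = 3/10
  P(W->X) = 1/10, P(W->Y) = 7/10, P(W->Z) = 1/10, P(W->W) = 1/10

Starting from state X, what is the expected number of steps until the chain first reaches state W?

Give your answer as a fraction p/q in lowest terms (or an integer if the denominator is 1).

Answer: 50/11

Derivation:
Let h_i = expected steps to first reach W from state i.
Boundary: h_W = 0.
First-step equations for the other states:
  h_X = 1 + 1/5*h_X + 1/2*h_Y + 1/5*h_Z + 1/10*h_W
  h_Y = 1 + 1/5*h_X + 3/10*h_Y + 1/5*h_Z + 3/10*h_W
  h_Z = 1 + 1/10*h_X + 2/5*h_Y + 1/5*h_Z + 3/10*h_W

Substituting h_W = 0 and rearranging gives the linear system (I - Q) h = 1:
  [4/5, -1/2, -1/5] . (h_X, h_Y, h_Z) = 1
  [-1/5, 7/10, -1/5] . (h_X, h_Y, h_Z) = 1
  [-1/10, -2/5, 4/5] . (h_X, h_Y, h_Z) = 1

Solving yields:
  h_X = 50/11
  h_Y = 125/33
  h_Z = 245/66

Starting state is X, so the expected hitting time is h_X = 50/11.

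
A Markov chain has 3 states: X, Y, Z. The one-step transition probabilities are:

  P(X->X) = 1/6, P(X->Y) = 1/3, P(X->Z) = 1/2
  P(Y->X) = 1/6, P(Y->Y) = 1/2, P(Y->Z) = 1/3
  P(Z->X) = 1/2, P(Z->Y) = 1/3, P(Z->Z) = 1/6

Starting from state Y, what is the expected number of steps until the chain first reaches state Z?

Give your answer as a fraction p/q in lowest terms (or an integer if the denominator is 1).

Let h_i = expected steps to first reach Z from state i.
Boundary: h_Z = 0.
First-step equations for the other states:
  h_X = 1 + 1/6*h_X + 1/3*h_Y + 1/2*h_Z
  h_Y = 1 + 1/6*h_X + 1/2*h_Y + 1/3*h_Z

Substituting h_Z = 0 and rearranging gives the linear system (I - Q) h = 1:
  [5/6, -1/3] . (h_X, h_Y) = 1
  [-1/6, 1/2] . (h_X, h_Y) = 1

Solving yields:
  h_X = 30/13
  h_Y = 36/13

Starting state is Y, so the expected hitting time is h_Y = 36/13.

Answer: 36/13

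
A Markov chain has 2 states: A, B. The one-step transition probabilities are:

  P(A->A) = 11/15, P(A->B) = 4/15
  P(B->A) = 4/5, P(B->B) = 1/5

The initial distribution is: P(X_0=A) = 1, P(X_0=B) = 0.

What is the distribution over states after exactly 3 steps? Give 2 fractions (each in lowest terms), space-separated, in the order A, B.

Propagating the distribution step by step (d_{t+1} = d_t * P):
d_0 = (A=1, B=0)
  d_1[A] = 1*11/15 + 0*4/5 = 11/15
  d_1[B] = 1*4/15 + 0*1/5 = 4/15
d_1 = (A=11/15, B=4/15)
  d_2[A] = 11/15*11/15 + 4/15*4/5 = 169/225
  d_2[B] = 11/15*4/15 + 4/15*1/5 = 56/225
d_2 = (A=169/225, B=56/225)
  d_3[A] = 169/225*11/15 + 56/225*4/5 = 2531/3375
  d_3[B] = 169/225*4/15 + 56/225*1/5 = 844/3375
d_3 = (A=2531/3375, B=844/3375)

Answer: 2531/3375 844/3375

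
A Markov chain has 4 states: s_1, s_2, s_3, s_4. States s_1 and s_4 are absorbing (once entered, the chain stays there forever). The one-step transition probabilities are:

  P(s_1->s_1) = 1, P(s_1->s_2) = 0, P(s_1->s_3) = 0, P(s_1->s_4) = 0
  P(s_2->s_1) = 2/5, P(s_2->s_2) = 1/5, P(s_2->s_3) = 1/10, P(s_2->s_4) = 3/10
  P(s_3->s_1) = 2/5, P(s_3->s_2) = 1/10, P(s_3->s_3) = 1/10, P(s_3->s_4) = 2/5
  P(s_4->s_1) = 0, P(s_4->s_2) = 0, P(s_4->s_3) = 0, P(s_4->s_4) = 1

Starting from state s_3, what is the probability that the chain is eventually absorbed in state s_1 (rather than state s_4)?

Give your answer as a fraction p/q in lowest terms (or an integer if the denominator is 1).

Answer: 36/71

Derivation:
Let a_i = P(absorbed in s_1 | start in state i).
Boundary conditions: a_s_1 = 1, a_s_4 = 0.
For each transient state i, a_i = sum_j P(i->j) * a_j:
  a_s_2 = 2/5*a_s_1 + 1/5*a_s_2 + 1/10*a_s_3 + 3/10*a_s_4
  a_s_3 = 2/5*a_s_1 + 1/10*a_s_2 + 1/10*a_s_3 + 2/5*a_s_4

Substituting a_s_1 = 1 and a_s_4 = 0, rearrange to (I - Q) a = r where r[i] = P(i -> s_1):
  [4/5, -1/10] . (a_s_2, a_s_3) = 2/5
  [-1/10, 9/10] . (a_s_2, a_s_3) = 2/5

Solving yields:
  a_s_2 = 40/71
  a_s_3 = 36/71

Starting state is s_3, so the absorption probability is a_s_3 = 36/71.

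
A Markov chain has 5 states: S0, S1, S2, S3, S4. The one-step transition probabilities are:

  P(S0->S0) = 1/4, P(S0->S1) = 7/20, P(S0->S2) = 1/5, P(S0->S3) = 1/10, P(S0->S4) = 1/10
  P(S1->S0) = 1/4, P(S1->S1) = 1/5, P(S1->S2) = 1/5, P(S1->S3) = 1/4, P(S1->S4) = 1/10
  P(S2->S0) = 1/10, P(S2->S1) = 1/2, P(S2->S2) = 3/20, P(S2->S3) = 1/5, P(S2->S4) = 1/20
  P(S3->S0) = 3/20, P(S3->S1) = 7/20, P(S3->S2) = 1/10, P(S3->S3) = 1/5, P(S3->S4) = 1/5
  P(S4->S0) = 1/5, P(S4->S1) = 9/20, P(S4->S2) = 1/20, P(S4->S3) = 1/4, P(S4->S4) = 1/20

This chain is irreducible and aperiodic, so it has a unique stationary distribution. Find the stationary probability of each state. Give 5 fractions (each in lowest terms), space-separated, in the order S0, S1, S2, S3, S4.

Answer: 18163/90336 7543/22584 587/3764 6081/30112 4835/45168

Derivation:
The stationary distribution satisfies pi = pi * P, i.e.:
  pi_S0 = 1/4*pi_S0 + 1/4*pi_S1 + 1/10*pi_S2 + 3/20*pi_S3 + 1/5*pi_S4
  pi_S1 = 7/20*pi_S0 + 1/5*pi_S1 + 1/2*pi_S2 + 7/20*pi_S3 + 9/20*pi_S4
  pi_S2 = 1/5*pi_S0 + 1/5*pi_S1 + 3/20*pi_S2 + 1/10*pi_S3 + 1/20*pi_S4
  pi_S3 = 1/10*pi_S0 + 1/4*pi_S1 + 1/5*pi_S2 + 1/5*pi_S3 + 1/4*pi_S4
  pi_S4 = 1/10*pi_S0 + 1/10*pi_S1 + 1/20*pi_S2 + 1/5*pi_S3 + 1/20*pi_S4
with normalization: pi_S0 + pi_S1 + pi_S2 + pi_S3 + pi_S4 = 1.

Using the first 4 balance equations plus normalization, the linear system A*pi = b is:
  [-3/4, 1/4, 1/10, 3/20, 1/5] . pi = 0
  [7/20, -4/5, 1/2, 7/20, 9/20] . pi = 0
  [1/5, 1/5, -17/20, 1/10, 1/20] . pi = 0
  [1/10, 1/4, 1/5, -4/5, 1/4] . pi = 0
  [1, 1, 1, 1, 1] . pi = 1

Solving yields:
  pi_S0 = 18163/90336
  pi_S1 = 7543/22584
  pi_S2 = 587/3764
  pi_S3 = 6081/30112
  pi_S4 = 4835/45168

Verification (pi * P):
  18163/90336*1/4 + 7543/22584*1/4 + 587/3764*1/10 + 6081/30112*3/20 + 4835/45168*1/5 = 18163/90336 = pi_S0  (ok)
  18163/90336*7/20 + 7543/22584*1/5 + 587/3764*1/2 + 6081/30112*7/20 + 4835/45168*9/20 = 7543/22584 = pi_S1  (ok)
  18163/90336*1/5 + 7543/22584*1/5 + 587/3764*3/20 + 6081/30112*1/10 + 4835/45168*1/20 = 587/3764 = pi_S2  (ok)
  18163/90336*1/10 + 7543/22584*1/4 + 587/3764*1/5 + 6081/30112*1/5 + 4835/45168*1/4 = 6081/30112 = pi_S3  (ok)
  18163/90336*1/10 + 7543/22584*1/10 + 587/3764*1/20 + 6081/30112*1/5 + 4835/45168*1/20 = 4835/45168 = pi_S4  (ok)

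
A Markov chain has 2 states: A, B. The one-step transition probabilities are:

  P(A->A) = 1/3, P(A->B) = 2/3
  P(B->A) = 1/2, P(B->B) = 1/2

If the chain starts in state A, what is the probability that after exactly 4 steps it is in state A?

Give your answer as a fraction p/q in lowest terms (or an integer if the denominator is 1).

Answer: 139/324

Derivation:
Computing P^4 by repeated multiplication:
P^1 =
  A: [1/3, 2/3]
  B: [1/2, 1/2]
P^2 =
  A: [4/9, 5/9]
  B: [5/12, 7/12]
P^3 =
  A: [23/54, 31/54]
  B: [31/72, 41/72]
P^4 =
  A: [139/324, 185/324]
  B: [185/432, 247/432]

(P^4)[A -> A] = 139/324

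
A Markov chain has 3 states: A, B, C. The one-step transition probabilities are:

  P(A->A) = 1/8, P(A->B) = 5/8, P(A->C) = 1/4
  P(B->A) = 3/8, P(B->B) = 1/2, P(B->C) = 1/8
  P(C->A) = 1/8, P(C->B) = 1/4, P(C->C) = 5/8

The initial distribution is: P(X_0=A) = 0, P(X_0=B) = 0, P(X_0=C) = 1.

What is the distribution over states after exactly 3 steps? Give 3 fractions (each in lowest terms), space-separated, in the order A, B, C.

Propagating the distribution step by step (d_{t+1} = d_t * P):
d_0 = (A=0, B=0, C=1)
  d_1[A] = 0*1/8 + 0*3/8 + 1*1/8 = 1/8
  d_1[B] = 0*5/8 + 0*1/2 + 1*1/4 = 1/4
  d_1[C] = 0*1/4 + 0*1/8 + 1*5/8 = 5/8
d_1 = (A=1/8, B=1/4, C=5/8)
  d_2[A] = 1/8*1/8 + 1/4*3/8 + 5/8*1/8 = 3/16
  d_2[B] = 1/8*5/8 + 1/4*1/2 + 5/8*1/4 = 23/64
  d_2[C] = 1/8*1/4 + 1/4*1/8 + 5/8*5/8 = 29/64
d_2 = (A=3/16, B=23/64, C=29/64)
  d_3[A] = 3/16*1/8 + 23/64*3/8 + 29/64*1/8 = 55/256
  d_3[B] = 3/16*5/8 + 23/64*1/2 + 29/64*1/4 = 105/256
  d_3[C] = 3/16*1/4 + 23/64*1/8 + 29/64*5/8 = 3/8
d_3 = (A=55/256, B=105/256, C=3/8)

Answer: 55/256 105/256 3/8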